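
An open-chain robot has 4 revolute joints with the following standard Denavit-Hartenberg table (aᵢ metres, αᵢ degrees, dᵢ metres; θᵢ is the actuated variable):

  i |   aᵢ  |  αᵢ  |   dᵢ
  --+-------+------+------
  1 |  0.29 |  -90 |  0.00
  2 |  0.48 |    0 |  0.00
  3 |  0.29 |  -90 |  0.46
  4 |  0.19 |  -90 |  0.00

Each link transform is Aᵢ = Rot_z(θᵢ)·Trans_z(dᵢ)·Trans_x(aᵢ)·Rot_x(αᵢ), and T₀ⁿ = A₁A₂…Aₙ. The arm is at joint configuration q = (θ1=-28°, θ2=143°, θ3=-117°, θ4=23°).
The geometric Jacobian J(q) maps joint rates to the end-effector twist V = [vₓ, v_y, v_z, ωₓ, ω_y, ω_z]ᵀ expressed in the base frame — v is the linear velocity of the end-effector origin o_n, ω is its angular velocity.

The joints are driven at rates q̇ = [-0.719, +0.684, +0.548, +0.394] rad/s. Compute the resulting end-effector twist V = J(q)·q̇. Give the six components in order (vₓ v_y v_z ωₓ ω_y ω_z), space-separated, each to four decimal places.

-0.3164 -0.1741 -0.2398 0.4259 1.1689 -1.0731

o_n = [0.4676, 0.1883, -0.4927]
J₁: ẑ×o_n = [-0.1883, 0.4676, 0.0000], ω = ẑ
J2: z=[0.4695, 0.8829, 0.0000] o=[0.2561, -0.1361, 0.0000] → [-0.4350, 0.2313, -0.0345, 0.4695, 0.8829, 0.0000]
J3: z=[0.4695, 0.8829, 0.0000] o=[-0.0824, 0.0438, -0.2889] → [-0.1799, 0.0957, -0.4178, 0.4695, 0.8829, 0.0000]
J4: z=[-0.3871, 0.2058, -0.8988] o=[0.3637, 0.3276, -0.4160] → [-0.1410, -0.1231, 0.0325, -0.3871, 0.2058, -0.8988]
V = J·q̇ = [-0.3164, -0.1741, -0.2398, 0.4259, 1.1689, -1.0731]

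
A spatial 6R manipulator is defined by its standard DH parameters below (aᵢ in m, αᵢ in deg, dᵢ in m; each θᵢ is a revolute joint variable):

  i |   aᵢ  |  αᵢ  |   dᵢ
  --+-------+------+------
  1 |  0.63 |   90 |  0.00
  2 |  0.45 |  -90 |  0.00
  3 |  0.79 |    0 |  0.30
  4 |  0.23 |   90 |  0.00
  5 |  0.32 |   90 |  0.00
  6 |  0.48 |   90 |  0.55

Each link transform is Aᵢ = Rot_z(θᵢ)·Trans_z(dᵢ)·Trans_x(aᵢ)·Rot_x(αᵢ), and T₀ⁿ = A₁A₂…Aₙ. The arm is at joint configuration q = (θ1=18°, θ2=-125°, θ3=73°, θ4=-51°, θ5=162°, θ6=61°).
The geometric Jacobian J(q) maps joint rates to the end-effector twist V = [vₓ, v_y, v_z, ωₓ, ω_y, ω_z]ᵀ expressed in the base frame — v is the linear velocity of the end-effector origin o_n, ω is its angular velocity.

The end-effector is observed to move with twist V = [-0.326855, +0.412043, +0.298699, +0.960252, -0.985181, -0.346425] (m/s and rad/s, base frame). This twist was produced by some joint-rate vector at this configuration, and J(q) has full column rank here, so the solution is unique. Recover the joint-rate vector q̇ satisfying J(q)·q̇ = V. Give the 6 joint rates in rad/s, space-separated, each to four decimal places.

0.8300 0.4800 -0.3070 0.5960 0.9290 0.9300

o_n = [0.8811, 0.6219, -1.1612]
J₁: ẑ×o_n = [-0.6219, 0.8811, 0.0000], ω = ẑ
J2: z=[0.3090, -0.9511, 0.0000] o=[0.5992, 0.1947, 0.0000] → [1.1044, 0.3588, 0.4002, 0.3090, -0.9511, 0.0000]
J3: z=[0.7791, 0.2531, -0.5736] o=[0.3537, 0.1149, -0.3686] → [0.0901, 0.3150, 0.2614, 0.7791, 0.2531, -0.5736]
J4: z=[0.7791, 0.2531, -0.5736] o=[0.2280, 0.8684, -0.7299] → [-0.2506, -0.0386, -0.3574, 0.7791, 0.2531, -0.5736]
J5: z=[0.0822, -0.9482, -0.3069] o=[0.0850, 0.9126, -0.9046] → [0.1542, -0.2232, 0.7310, 0.0822, -0.9482, -0.3069]
J6: z=[0.5489, 0.3001, -0.7802] o=[0.3512, 0.8792, -0.7302] → [-0.3301, -0.1769, -0.3002, 0.5489, 0.3001, -0.7802]
q̇ = J⁺·V = [0.8300, 0.4800, -0.3070, 0.5960, 0.9290, 0.9300]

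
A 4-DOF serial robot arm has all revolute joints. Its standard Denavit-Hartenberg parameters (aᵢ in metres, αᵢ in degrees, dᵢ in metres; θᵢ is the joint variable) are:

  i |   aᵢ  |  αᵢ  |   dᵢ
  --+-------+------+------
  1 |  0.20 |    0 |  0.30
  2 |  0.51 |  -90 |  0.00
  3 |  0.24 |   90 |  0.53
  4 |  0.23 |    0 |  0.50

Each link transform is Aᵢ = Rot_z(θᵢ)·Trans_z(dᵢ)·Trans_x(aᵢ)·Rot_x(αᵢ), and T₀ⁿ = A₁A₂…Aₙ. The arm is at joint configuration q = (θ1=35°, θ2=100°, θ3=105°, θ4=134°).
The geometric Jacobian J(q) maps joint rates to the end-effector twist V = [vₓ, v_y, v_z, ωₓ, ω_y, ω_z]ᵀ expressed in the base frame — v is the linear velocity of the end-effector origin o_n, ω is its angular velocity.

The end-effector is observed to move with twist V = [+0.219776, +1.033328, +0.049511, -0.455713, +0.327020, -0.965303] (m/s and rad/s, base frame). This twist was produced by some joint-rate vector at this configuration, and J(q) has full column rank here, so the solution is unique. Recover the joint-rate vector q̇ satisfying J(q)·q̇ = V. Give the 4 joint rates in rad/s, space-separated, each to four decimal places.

0.0070 -0.8240 0.0910 0.5730

o_n = [-1.0154, 0.3104, 0.0931]
J₁: ẑ×o_n = [-0.3104, -1.0154, 0.0000], ω = ẑ
J2: z=[0.0000, 0.0000, 1.0000] o=[0.1638, 0.1147, 0.3000] → [-0.1957, -1.1792, 0.0000, 0.0000, 0.0000, 1.0000]
J3: z=[-0.7071, -0.7071, 0.0000] o=[-0.1968, 0.4753, 0.3000] → [0.1463, -0.1463, -0.4622, -0.7071, -0.7071, 0.0000]
J4: z=[-0.6830, 0.6830, -0.2588] o=[-0.5276, 0.0567, 0.0682] → [0.0827, 0.1433, 0.1598, -0.6830, 0.6830, -0.2588]
q̇ = J⁺·V = [0.0070, -0.8240, 0.0910, 0.5730]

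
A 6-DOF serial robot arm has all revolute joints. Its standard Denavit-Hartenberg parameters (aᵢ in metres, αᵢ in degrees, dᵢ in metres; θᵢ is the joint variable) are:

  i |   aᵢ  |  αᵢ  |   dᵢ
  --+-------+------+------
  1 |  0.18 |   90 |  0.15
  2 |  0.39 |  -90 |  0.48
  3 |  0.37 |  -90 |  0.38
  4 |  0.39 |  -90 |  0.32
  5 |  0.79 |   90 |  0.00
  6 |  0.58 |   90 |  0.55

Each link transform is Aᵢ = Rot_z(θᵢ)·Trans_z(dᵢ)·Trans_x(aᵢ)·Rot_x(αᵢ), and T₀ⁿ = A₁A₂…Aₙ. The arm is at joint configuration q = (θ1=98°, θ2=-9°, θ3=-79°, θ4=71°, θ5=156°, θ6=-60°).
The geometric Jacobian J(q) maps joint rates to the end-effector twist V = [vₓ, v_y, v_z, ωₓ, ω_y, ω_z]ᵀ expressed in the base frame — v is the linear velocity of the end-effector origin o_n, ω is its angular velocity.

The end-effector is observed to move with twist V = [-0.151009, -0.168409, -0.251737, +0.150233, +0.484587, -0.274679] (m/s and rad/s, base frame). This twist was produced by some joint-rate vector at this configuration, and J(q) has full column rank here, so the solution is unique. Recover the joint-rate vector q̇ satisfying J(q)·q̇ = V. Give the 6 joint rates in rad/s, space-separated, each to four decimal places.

0.6400 0.1100 -0.8710 0.6410 -0.2190 0.0830

o_n = [1.2629, 0.4188, 1.0480]
J₁: ẑ×o_n = [-0.4188, 1.2629, 0.0000], ω = ẑ
J2: z=[0.9903, 0.1392, 0.0000] o=[-0.0251, 0.1782, 0.1500] → [0.1250, -0.8892, 0.0590, 0.9903, 0.1392, 0.0000]
J3: z=[-0.0218, 0.1549, 0.9877] o=[0.3967, 0.6265, 0.0890] → [0.3537, 0.8764, -0.1297, -0.0218, 0.1549, 0.9877]
J4: z=[-0.3239, 0.9336, -0.1536] o=[0.7384, 0.8050, 0.4533] → [0.4959, 0.1121, -0.3646, -0.3239, 0.9336, -0.1536]
J5: z=[-0.8872, -0.3561, -0.2933] o=[0.7628, 1.0876, 0.0361] → [-0.5565, 0.7511, 0.7715, -0.8872, -0.3561, -0.2933]
J6: z=[0.4295, -0.8696, -0.2435] o=[0.6298, 0.8174, 0.7665] → [-0.3419, -0.2751, 0.3793, 0.4295, -0.8696, -0.2435]
q̇ = J⁺·V = [0.6400, 0.1100, -0.8710, 0.6410, -0.2190, 0.0830]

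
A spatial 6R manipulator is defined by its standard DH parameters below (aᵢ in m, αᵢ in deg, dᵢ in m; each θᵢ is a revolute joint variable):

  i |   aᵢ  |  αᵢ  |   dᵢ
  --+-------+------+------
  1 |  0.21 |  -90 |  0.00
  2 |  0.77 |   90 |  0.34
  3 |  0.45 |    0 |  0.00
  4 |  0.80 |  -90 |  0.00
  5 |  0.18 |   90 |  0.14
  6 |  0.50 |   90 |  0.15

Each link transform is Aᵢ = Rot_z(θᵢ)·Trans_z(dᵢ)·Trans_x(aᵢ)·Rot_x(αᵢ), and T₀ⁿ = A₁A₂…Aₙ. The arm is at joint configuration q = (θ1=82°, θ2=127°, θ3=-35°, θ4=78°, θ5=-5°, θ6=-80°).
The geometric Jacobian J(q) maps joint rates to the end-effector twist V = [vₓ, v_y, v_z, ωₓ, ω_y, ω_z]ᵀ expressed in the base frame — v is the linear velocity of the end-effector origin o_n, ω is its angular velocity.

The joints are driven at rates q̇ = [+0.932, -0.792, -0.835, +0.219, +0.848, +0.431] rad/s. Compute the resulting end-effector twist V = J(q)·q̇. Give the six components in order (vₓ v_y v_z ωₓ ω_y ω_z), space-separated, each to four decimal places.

o_n = [-0.6684, -0.8607, -1.8201]
J₁: ẑ×o_n = [0.8607, -0.6684, 0.0000], ω = ẑ
J2: z=[-0.9903, 0.1392, 0.0000] o=[0.0292, 0.2080, 0.0000] → [-0.2533, -1.8024, 1.1553, -0.9903, 0.1392, 0.0000]
J3: z=[0.1111, 0.7909, -0.6018] o=[-0.3720, -0.2036, -0.6149] → [-1.3485, 0.3124, 0.1614, 0.1111, 0.7909, -0.6018]
J4: z=[0.1111, 0.7909, -0.6018] o=[-0.1472, -0.4592, -0.9093] → [-0.9619, 0.4149, 0.3676, 0.1111, 0.7909, -0.6018]
J5: z=[-0.6671, 0.5082, 0.5447] o=[-0.7365, -0.7320, -1.3766] → [-0.1553, -0.2588, 0.0512, -0.6671, 0.5082, 0.5447]
J6: z=[0.1749, 0.8176, -0.5486] o=[-0.9603, -0.7095, -1.4145] → [-0.4145, -0.0892, -0.2650, 0.1749, 0.8176, -0.5486]
V = J·q̇ = [1.6078, 0.3767, -1.0401, 0.2255, 0.1860, 1.5281]

1.6078 0.3767 -1.0401 0.2255 0.1860 1.5281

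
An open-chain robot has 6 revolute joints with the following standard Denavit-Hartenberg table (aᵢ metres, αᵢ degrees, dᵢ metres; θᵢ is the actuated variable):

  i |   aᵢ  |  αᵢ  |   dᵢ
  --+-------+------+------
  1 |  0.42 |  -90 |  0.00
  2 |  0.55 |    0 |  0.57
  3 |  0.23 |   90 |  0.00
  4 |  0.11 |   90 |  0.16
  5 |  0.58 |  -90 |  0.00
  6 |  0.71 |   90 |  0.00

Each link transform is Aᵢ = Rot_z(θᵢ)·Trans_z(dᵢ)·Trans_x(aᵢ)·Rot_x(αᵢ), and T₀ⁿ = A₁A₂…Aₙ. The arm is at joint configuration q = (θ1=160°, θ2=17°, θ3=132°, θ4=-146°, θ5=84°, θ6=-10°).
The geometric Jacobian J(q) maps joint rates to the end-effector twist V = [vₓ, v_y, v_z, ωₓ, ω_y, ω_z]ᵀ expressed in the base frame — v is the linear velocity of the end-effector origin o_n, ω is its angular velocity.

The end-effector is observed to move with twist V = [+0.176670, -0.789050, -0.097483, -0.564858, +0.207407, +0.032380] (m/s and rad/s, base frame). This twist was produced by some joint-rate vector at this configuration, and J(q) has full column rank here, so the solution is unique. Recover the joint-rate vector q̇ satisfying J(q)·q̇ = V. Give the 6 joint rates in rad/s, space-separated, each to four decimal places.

o_n = [-1.7984, 0.0842, -1.3673]
J₁: ẑ×o_n = [-0.0842, -1.7984, 0.0000], ω = ẑ
J2: z=[-0.3420, -0.9397, 0.0000] o=[-0.3947, 0.1436, 0.0000] → [1.2849, -0.4677, -1.2987, -0.3420, -0.9397, 0.0000]
J3: z=[-0.3420, -0.9397, 0.0000] o=[-1.0839, -0.2121, -0.1608] → [1.1338, -0.4127, -0.7728, -0.3420, -0.9397, 0.0000]
J4: z=[-0.4840, 0.1762, -0.8572] o=[-0.8986, -0.2795, -0.2793] → [0.1201, 0.2447, -0.0175, -0.4840, 0.1762, -0.8572]
J5: z=[-0.7340, -0.6151, 0.2880] o=[-1.0285, -0.1668, -0.3694] → [0.5415, -0.9542, -0.6578, -0.7340, -0.6151, 0.2880]
J6: z=[0.4233, -0.7459, -0.5142] o=[-1.3365, -0.0186, -0.8380] → [0.4477, 0.4616, -0.3010, 0.4233, -0.7459, -0.5142]
q̇ = J⁺·V = [0.3760, 0.0530, 0.2860, 0.6540, -0.0930, -0.4740]

0.3760 0.0530 0.2860 0.6540 -0.0930 -0.4740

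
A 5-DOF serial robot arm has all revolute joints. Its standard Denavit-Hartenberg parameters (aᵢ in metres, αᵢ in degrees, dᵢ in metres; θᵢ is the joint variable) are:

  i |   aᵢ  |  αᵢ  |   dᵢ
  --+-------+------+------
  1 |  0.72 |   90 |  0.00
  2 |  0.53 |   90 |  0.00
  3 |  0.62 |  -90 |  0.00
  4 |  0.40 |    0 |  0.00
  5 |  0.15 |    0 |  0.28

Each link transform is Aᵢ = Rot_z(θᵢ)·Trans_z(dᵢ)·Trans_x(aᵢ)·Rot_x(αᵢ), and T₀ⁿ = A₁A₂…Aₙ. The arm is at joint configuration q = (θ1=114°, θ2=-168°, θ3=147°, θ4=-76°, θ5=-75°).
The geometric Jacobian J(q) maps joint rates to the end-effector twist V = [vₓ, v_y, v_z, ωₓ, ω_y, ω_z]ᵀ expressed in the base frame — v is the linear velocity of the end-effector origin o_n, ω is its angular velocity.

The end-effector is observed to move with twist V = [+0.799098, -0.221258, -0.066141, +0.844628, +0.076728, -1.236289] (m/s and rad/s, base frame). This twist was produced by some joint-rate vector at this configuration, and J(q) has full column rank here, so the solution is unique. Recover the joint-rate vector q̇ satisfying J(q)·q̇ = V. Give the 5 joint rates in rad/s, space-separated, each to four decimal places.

-0.8960 0.2820 -0.2760 -0.8130 0.1920

o_n = [-0.2222, 0.7059, 0.4744]
J₁: ẑ×o_n = [-0.7059, -0.2222, 0.0000], ω = ẑ
J2: z=[0.9135, 0.4067, 0.0000] o=[-0.2929, 0.6578, 0.0000] → [0.1930, -0.4334, 0.0153, 0.9135, 0.4067, 0.0000]
J3: z=[0.0846, -0.1899, 0.9781] o=[-0.0820, 0.1842, -0.1102] → [-0.6214, -0.1866, 0.0175, 0.0846, -0.1899, 0.9781]
J4: z=[-0.9828, 0.1456, 0.1132] o=[0.0196, 0.7861, -0.0021] → [0.0784, 0.4409, 0.1140, -0.9828, 0.1456, 0.1132]
J5: z=[-0.9828, 0.1456, 0.1132] o=[0.0683, 0.8064, 0.3944] → [0.0230, 0.0457, 0.1410, -0.9828, 0.1456, 0.1132]
q̇ = J⁺·V = [-0.8960, 0.2820, -0.2760, -0.8130, 0.1920]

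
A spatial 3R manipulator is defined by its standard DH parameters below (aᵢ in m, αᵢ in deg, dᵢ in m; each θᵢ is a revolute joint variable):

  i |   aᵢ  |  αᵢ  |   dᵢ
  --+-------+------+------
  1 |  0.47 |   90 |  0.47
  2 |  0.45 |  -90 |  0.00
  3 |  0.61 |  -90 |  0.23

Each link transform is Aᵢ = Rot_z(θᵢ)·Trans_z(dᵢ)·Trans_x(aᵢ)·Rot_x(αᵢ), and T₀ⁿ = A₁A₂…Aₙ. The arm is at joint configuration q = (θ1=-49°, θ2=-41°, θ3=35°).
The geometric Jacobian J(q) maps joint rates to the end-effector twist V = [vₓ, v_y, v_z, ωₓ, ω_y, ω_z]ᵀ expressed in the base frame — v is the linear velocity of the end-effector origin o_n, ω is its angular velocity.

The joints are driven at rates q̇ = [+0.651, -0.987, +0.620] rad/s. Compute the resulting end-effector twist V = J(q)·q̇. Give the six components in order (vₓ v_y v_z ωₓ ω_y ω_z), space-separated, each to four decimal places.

o_n = [1.1416, -0.7800, 0.0205]
J₁: ẑ×o_n = [0.7800, 1.1416, -0.0000], ω = ẑ
J2: z=[-0.7547, -0.6561, 0.0000] o=[0.3083, -0.3547, 0.4700] → [0.2949, -0.3392, 0.8676, -0.7547, -0.6561, 0.0000]
J3: z=[0.4304, -0.4951, 0.7547] o=[0.5312, -0.6110, 0.1748] → [0.2039, 0.5271, 0.2295, 0.4304, -0.4951, 0.7547]
V = J·q̇ = [0.3431, 1.4048, -0.7140, 1.0118, 0.3405, 1.1189]

0.3431 1.4048 -0.7140 1.0118 0.3405 1.1189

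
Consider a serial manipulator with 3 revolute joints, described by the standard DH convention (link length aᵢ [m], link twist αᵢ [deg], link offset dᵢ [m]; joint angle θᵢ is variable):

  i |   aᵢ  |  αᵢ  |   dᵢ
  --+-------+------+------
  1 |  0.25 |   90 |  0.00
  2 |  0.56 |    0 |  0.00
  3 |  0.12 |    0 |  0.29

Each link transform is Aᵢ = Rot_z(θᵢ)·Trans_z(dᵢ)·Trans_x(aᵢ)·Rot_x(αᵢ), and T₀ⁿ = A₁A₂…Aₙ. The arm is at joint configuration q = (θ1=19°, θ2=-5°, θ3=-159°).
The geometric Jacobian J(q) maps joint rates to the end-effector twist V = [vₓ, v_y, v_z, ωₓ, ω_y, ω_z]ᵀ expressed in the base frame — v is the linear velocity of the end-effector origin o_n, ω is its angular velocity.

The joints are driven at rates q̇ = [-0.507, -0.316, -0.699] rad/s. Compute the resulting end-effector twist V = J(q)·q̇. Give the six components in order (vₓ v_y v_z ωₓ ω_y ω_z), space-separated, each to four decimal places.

o_n = [0.7492, -0.0487, -0.0819]
J₁: ẑ×o_n = [0.0487, 0.7492, -0.0000], ω = ẑ
J2: z=[0.3256, -0.9455, 0.0000] o=[0.2364, 0.0814, 0.0000] → [0.0774, 0.0267, 0.4425, 0.3256, -0.9455, 0.0000]
J3: z=[0.3256, -0.9455, 0.0000] o=[0.7639, 0.2630, -0.0488] → [0.0313, 0.0108, -0.1154, 0.3256, -0.9455, 0.0000]
V = J·q̇ = [-0.0710, -0.3958, -0.0592, -0.3305, 0.9597, -0.5070]

-0.0710 -0.3958 -0.0592 -0.3305 0.9597 -0.5070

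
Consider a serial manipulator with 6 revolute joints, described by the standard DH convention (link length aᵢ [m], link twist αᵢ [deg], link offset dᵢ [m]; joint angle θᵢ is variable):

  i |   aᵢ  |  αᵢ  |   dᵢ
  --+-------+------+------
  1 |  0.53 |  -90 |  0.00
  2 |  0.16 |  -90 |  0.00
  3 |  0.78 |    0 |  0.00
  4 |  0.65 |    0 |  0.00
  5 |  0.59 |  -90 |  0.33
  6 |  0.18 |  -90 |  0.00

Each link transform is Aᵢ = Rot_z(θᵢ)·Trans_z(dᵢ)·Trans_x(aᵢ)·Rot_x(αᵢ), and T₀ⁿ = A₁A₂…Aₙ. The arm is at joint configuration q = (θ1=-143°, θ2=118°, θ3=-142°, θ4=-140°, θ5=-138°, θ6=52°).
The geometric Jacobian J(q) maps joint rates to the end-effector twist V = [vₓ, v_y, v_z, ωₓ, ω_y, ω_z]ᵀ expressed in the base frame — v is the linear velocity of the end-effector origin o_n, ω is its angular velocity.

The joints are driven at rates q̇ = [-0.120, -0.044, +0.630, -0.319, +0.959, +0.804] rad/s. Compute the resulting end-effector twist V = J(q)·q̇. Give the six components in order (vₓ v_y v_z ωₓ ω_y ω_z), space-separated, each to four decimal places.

o_n = [-0.0074, -0.5707, 0.0610]
J₁: ẑ×o_n = [0.5707, -0.0074, 0.0000], ω = ẑ
J2: z=[0.6018, -0.7986, 0.0000] o=[-0.4233, -0.3190, 0.0000] → [-0.0488, -0.0367, 0.1806, 0.6018, -0.7986, 0.0000]
J3: z=[0.7052, 0.5314, 0.4695] o=[-0.3633, -0.2738, -0.1413] → [0.2469, 0.0244, -0.3985, 0.7052, 0.5314, 0.4695]
J4: z=[0.7052, 0.5314, 0.4695] o=[-0.3047, -0.8309, 0.4014] → [-0.3030, 0.3796, 0.0255, 0.7052, 0.5314, 0.4695]
J5: z=[0.7052, 0.5314, 0.4695] o=[-0.6367, -0.2850, 0.2821] → [0.0167, 0.4513, -0.5359, 0.7052, 0.5314, 0.4695]
J6: z=[0.0238, 0.6440, -0.7647] o=[0.0141, -0.4343, 0.1766] → [-0.1787, 0.0192, 0.0106, 0.0238, 0.6440, -0.7647]
V = J·q̇ = [0.0582, 0.3450, -0.7725, 0.8882, 1.2278, -0.1386]

0.0582 0.3450 -0.7725 0.8882 1.2278 -0.1386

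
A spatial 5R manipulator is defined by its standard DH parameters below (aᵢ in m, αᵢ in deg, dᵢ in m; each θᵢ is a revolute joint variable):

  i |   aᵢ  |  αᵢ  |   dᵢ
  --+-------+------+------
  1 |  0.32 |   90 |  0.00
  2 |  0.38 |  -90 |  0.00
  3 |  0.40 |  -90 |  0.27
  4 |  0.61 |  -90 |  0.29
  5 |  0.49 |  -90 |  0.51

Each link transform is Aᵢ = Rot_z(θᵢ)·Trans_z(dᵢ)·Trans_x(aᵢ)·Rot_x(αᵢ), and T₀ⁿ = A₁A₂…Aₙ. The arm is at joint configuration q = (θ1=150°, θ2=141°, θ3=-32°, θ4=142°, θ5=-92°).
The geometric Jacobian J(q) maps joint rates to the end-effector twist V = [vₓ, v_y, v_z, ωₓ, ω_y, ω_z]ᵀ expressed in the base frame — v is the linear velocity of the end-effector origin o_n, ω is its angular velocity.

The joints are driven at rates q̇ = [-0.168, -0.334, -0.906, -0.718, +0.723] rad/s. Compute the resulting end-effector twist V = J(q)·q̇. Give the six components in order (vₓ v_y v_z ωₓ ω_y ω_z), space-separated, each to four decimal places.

-0.2757 0.0080 1.1251 -0.6739 0.4341 -0.3837

o_n = [-0.2252, -0.8667, 0.0572]
J₁: ẑ×o_n = [0.8667, -0.2252, 0.0000], ω = ẑ
J2: z=[0.5000, 0.8660, 0.0000] o=[-0.2771, 0.1600, 0.0000] → [0.0496, -0.0286, -0.5583, 0.5000, 0.8660, 0.0000]
J3: z=[0.5450, -0.3147, -0.7771] o=[-0.0214, 0.0123, 0.2391] → [-0.6259, 0.2576, -0.5432, 0.5450, -0.3147, -0.7771]
J4: z=[-0.0674, -0.9403, 0.3335] o=[0.4601, -0.0209, 0.2428] → [0.4566, -0.2410, -0.5874, -0.0674, -0.9403, 0.3335]
J5: z=[-0.0850, -0.3276, -0.9410] o=[-0.1659, -0.2376, 0.3748] → [-0.4880, 0.0289, 0.0341, -0.0850, -0.3276, -0.9410]
V = J·q̇ = [-0.2757, 0.0080, 1.1251, -0.6739, 0.4341, -0.3837]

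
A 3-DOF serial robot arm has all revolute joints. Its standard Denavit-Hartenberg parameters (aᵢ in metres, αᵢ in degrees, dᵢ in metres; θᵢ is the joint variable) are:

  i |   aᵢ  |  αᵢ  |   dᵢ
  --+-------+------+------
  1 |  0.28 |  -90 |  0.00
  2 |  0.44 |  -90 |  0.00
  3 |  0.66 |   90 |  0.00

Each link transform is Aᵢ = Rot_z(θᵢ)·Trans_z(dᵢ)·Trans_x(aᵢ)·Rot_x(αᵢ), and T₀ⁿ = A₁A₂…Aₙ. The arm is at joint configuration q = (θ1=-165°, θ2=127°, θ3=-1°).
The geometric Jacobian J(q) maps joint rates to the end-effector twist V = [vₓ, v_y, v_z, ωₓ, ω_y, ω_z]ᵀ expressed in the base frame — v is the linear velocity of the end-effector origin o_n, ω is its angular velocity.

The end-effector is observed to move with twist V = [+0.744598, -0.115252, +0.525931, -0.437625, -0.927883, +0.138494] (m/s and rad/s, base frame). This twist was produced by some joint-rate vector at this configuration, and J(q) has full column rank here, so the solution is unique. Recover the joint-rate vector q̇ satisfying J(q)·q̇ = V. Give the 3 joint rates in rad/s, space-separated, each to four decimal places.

o_n = [0.3719, 0.0877, -0.8784]
J₁: ẑ×o_n = [-0.0877, 0.3719, 0.0000], ω = ẑ
J2: z=[0.2588, -0.9659, 0.0000] o=[-0.2705, -0.0725, 0.0000] → [0.8485, 0.2274, 0.6619, 0.2588, -0.9659, 0.0000]
J3: z=[0.7714, 0.2067, 0.6018] o=[-0.0147, -0.0039, -0.3514] → [-0.1641, 0.6392, -0.0092, 0.7714, 0.2067, 0.6018]
q̇ = J⁺·V = [0.6380, 0.7830, -0.8300]

0.6380 0.7830 -0.8300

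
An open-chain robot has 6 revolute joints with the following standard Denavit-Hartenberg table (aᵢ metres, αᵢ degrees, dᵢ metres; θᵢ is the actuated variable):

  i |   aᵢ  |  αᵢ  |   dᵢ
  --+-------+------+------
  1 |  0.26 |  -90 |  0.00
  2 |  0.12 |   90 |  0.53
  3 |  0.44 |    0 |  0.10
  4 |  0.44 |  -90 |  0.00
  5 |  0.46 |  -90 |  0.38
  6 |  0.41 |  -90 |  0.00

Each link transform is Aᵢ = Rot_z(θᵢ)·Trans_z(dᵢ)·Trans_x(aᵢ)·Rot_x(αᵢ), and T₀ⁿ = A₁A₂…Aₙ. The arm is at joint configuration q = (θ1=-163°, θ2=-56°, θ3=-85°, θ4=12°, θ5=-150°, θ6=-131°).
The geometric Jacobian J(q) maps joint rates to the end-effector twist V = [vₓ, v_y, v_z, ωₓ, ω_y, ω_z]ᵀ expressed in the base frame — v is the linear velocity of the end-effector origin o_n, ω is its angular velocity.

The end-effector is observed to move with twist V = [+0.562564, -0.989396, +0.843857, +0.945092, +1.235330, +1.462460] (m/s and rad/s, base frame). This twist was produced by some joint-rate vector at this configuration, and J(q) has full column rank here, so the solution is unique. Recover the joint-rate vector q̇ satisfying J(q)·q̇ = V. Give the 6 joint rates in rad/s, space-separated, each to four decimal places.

0.0900 -0.5300 0.9680 0.0090 0.3020 0.9690

o_n = [-0.5648, -0.2048, 0.8537]
J₁: ẑ×o_n = [0.2048, -0.5648, 0.0000], ω = ẑ
J2: z=[0.2924, -0.9563, 0.0000] o=[-0.2486, -0.0760, 0.0000] → [-0.8164, -0.2496, -0.3400, 0.2924, -0.9563, 0.0000]
J3: z=[0.7928, 0.2424, 0.5592] o=[-0.1579, -0.6025, 0.0995] → [-0.0396, -0.8256, 0.4140, 0.7928, 0.2424, 0.5592]
J4: z=[0.7928, 0.2424, 0.5592] o=[-0.2272, -0.1653, 0.1872] → [0.1836, -0.7172, 0.0506, 0.7928, 0.2424, 0.5592]
J5: z=[-0.4259, -0.4359, 0.7928] o=[-0.4190, 0.2160, 0.2938] → [0.0895, 0.1229, 0.1157, -0.4259, -0.4359, 0.7928]
J6: z=[0.4686, 0.6433, 0.6055] o=[-0.2249, -0.2392, 0.6272] → [0.1249, -0.3120, 0.2348, 0.4686, 0.6433, 0.6055]
q̇ = J⁺·V = [0.0900, -0.5300, 0.9680, 0.0090, 0.3020, 0.9690]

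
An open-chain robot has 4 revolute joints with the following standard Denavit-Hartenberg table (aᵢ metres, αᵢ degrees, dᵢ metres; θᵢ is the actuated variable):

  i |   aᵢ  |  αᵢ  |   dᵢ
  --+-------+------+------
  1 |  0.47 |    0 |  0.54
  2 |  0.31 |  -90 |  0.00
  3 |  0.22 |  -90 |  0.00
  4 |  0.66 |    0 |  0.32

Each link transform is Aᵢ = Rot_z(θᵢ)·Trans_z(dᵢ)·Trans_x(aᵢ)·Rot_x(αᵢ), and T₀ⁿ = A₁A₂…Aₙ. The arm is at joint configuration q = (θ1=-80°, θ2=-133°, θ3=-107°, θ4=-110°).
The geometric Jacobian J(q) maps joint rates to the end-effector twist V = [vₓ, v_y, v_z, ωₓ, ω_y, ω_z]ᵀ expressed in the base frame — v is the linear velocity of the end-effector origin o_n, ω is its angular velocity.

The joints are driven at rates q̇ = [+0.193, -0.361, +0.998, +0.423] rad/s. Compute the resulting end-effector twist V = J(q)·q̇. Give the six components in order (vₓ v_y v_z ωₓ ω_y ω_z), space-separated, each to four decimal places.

o_n = [-0.7742, -0.6466, 0.6281]
J₁: ẑ×o_n = [0.6466, -0.7742, 0.0000], ω = ẑ
J2: z=[0.0000, 0.0000, 1.0000] o=[0.0816, -0.4629, 0.5400] → [0.1837, -0.8558, 0.0000, 0.0000, 0.0000, 1.0000]
J3: z=[-0.5446, -0.8387, 0.0000] o=[-0.1784, -0.2940, 0.5400] → [-0.0739, 0.0480, -0.3077, -0.5446, -0.8387, 0.0000]
J4: z=[-0.8020, 0.5208, 0.2924] o=[-0.1244, -0.3291, 0.7504] → [0.0291, -0.2881, 0.5931, -0.8020, 0.5208, 0.2924]
V = J·q̇ = [-0.0029, 0.0855, -0.0562, -0.8828, -0.6167, -0.0443]

-0.0029 0.0855 -0.0562 -0.8828 -0.6167 -0.0443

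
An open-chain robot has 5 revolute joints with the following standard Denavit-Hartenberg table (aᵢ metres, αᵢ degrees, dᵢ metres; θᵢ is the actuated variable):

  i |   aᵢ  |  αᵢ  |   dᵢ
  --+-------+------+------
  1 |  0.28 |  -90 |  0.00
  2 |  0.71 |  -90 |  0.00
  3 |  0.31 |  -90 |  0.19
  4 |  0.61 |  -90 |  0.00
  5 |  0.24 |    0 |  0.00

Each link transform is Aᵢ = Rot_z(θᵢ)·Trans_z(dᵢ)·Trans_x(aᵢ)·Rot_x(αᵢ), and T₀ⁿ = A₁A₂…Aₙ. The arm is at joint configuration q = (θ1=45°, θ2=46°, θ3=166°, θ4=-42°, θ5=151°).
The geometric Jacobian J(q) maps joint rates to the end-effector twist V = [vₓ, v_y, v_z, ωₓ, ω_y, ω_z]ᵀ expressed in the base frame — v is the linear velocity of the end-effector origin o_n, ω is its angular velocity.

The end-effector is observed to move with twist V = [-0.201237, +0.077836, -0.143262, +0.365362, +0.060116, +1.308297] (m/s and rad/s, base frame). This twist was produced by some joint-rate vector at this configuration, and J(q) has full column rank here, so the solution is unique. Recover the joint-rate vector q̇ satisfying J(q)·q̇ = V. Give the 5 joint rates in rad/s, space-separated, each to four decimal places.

o_n = [0.2220, -0.1454, -0.4250]
J₁: ẑ×o_n = [0.1454, 0.2220, -0.0000], ω = ẑ
J2: z=[-0.7071, 0.7071, 0.0000] o=[0.1980, 0.1980, 0.0000] → [-0.3005, -0.3005, 0.2258, -0.7071, 0.7071, 0.0000]
J3: z=[-0.5087, -0.5087, -0.6947] o=[0.5467, 0.5467, -0.5107] → [-0.5244, 0.2692, 0.1869, -0.5087, -0.5087, -0.6947]
J4: z=[-0.8049, 0.5673, 0.1740] o=[0.3554, 0.2493, -0.4263] → [0.0694, -0.0222, 0.3934, -0.8049, 0.5673, 0.1740]
J5: z=[0.1736, -0.0554, 0.9833] o=[0.0093, -0.2519, -0.3935] → [-0.1029, 0.2147, 0.0303, 0.1736, -0.0554, 0.9833]
q̇ = J⁺·V = [0.4480, 0.6490, -0.1400, -0.7400, 0.9070]

0.4480 0.6490 -0.1400 -0.7400 0.9070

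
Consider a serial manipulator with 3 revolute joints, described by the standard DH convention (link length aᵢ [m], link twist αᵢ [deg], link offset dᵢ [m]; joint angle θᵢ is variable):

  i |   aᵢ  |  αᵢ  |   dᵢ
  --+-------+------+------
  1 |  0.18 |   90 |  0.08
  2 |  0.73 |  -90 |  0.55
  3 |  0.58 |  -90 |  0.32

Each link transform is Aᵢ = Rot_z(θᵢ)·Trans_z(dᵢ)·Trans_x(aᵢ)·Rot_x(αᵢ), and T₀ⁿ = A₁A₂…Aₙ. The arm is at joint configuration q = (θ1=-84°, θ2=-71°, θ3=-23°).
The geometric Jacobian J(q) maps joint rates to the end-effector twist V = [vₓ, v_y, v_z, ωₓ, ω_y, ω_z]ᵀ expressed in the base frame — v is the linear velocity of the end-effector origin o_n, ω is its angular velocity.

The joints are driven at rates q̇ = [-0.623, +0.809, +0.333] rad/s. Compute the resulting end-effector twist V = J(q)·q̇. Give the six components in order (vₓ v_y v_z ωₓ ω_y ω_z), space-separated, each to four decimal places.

o_n = [-0.6789, -0.9703, -1.0109]
J₁: ẑ×o_n = [0.9703, -0.6789, 0.0000], ω = ẑ
J2: z=[-0.9945, -0.1045, 0.0000] o=[0.0188, -0.1790, 0.0800] → [0.1140, -1.0849, 0.7140, -0.9945, -0.1045, 0.0000]
J3: z=[0.0988, -0.9403, 0.3256] o=[-0.5033, -0.4729, -0.6102] → [0.5387, -0.0176, -0.2143, 0.0988, -0.9403, 0.3256]
V = J·q̇ = [-0.3329, -0.4606, 0.5063, -0.7717, -0.3977, -0.5146]

-0.3329 -0.4606 0.5063 -0.7717 -0.3977 -0.5146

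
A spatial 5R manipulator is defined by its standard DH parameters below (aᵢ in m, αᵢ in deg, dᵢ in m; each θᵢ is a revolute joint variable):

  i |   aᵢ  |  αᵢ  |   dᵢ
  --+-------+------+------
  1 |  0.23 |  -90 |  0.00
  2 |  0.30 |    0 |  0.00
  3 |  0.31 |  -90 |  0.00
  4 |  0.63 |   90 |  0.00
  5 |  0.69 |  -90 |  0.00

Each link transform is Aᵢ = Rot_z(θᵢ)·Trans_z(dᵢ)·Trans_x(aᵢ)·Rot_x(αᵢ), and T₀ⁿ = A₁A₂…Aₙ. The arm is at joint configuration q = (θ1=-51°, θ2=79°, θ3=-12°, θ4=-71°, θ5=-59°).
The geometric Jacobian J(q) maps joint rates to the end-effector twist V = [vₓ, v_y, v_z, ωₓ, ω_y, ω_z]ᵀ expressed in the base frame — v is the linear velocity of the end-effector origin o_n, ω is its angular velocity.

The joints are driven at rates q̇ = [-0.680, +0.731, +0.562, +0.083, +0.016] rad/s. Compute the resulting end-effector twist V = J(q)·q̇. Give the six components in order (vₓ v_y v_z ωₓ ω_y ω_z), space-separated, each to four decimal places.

-0.5882 -0.4667 -1.1407 0.9571 0.8810 -0.6985

o_n = [1.4026, -0.2515, -0.6441]
J₁: ẑ×o_n = [0.2515, 1.4026, -0.0000], ω = ẑ
J2: z=[0.7771, 0.6293, 0.0000] o=[0.1447, -0.1787, 0.0000] → [-0.4053, 0.5005, -0.8481, 0.7771, 0.6293, 0.0000]
J3: z=[0.7771, 0.6293, 0.0000] o=[0.1808, -0.2232, -0.2945] → [-0.2200, 0.2717, -0.7909, 0.7771, 0.6293, 0.0000]
J4: z=[-0.5793, 0.7154, -0.3907] o=[0.2570, -0.3174, -0.5798] → [-0.0202, -0.4848, -0.8576, -0.5793, 0.7154, -0.3907]
J5: z=[0.0205, 0.4920, 0.8704] o=[0.7704, -0.0048, -0.7686] → [0.2761, 0.5477, -0.3161, 0.0205, 0.4920, 0.8704]
V = J·q̇ = [-0.5882, -0.4667, -1.1407, 0.9571, 0.8810, -0.6985]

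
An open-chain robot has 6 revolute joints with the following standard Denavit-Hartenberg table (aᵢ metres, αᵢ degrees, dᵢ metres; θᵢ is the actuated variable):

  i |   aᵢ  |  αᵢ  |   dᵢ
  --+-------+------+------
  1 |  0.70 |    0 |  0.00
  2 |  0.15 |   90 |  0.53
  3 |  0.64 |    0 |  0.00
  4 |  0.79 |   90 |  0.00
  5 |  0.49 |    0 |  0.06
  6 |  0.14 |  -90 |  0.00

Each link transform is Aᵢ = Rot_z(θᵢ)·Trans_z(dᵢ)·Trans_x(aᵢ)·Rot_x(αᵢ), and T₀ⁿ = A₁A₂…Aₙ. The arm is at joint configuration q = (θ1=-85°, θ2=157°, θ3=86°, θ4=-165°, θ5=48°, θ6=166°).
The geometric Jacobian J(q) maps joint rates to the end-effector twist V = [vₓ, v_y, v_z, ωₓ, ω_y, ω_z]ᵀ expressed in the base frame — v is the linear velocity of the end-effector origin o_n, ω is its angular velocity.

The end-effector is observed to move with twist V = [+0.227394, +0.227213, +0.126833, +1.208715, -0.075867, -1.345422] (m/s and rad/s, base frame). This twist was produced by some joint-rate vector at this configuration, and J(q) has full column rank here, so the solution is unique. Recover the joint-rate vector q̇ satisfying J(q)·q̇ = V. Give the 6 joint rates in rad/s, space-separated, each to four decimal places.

o_n = [0.4339, -0.4748, 0.1736]
J₁: ẑ×o_n = [0.4748, 0.4339, -0.0000], ω = ẑ
J2: z=[0.0000, 0.0000, 1.0000] o=[0.0610, -0.6973, 0.0000] → [-0.2226, 0.3729, 0.0000, 0.0000, 0.0000, 1.0000]
J3: z=[0.9511, -0.3090, 0.0000] o=[0.1074, -0.5547, 0.5300] → [0.1101, 0.3390, 0.1769, 0.9511, -0.3090, 0.0000]
J4: z=[0.9511, -0.3090, 0.0000] o=[0.1212, -0.5122, 1.1684] → [0.3074, 0.9462, 0.1323, 0.9511, -0.3090, 0.0000]
J5: z=[-0.3033, -0.9336, -0.1908] o=[0.1677, -0.3689, 0.3930] → [0.1846, -0.1173, 0.2806, -0.3033, -0.9336, -0.1908]
J6: z=[-0.3033, -0.9336, -0.1908] o=[0.5152, -0.4779, 0.0597] → [-0.1058, 0.0501, -0.0768, -0.3033, -0.9336, -0.1908]
q̇ = J⁺·V = [-0.4300, -0.9740, 0.5830, 0.5900, -0.2180, -0.0890]

-0.4300 -0.9740 0.5830 0.5900 -0.2180 -0.0890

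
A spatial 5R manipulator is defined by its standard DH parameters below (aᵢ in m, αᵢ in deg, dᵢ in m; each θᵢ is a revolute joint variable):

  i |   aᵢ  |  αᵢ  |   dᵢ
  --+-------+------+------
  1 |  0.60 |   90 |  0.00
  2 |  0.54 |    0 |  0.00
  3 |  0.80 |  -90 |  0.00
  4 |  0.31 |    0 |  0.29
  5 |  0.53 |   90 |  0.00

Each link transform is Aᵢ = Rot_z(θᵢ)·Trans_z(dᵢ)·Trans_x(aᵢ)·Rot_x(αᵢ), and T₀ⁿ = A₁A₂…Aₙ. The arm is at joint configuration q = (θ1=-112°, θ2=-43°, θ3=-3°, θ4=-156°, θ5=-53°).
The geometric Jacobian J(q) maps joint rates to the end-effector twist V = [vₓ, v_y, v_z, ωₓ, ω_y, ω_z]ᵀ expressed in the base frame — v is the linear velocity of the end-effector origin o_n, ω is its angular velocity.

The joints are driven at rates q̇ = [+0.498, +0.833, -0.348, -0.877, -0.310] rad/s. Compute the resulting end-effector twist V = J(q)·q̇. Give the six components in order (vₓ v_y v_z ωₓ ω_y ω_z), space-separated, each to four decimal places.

o_n = [-0.3434, -1.1992, -0.2051]
J₁: ẑ×o_n = [1.1992, -0.3434, 0.0000], ω = ẑ
J2: z=[-0.9272, 0.3746, 0.0000] o=[-0.2248, -0.5563, 0.0000] → [-0.0768, -0.1902, 0.6405, -0.9272, 0.3746, 0.0000]
J3: z=[-0.9272, 0.3746, 0.0000] o=[-0.3727, -0.9225, -0.3683] → [0.0611, 0.1513, 0.2456, -0.9272, 0.3746, 0.0000]
J4: z=[-0.2695, -0.6670, 0.6947] o=[-0.5809, -1.4377, -0.9438] → [-0.6583, 0.3640, 0.0941, -0.2695, -0.6670, 0.6947]
J5: z=[-0.2695, -0.6670, 0.6947] o=[-0.7022, -1.4015, -0.5386] → [-0.3629, 0.3391, 0.1848, -0.2695, -0.6670, 0.6947]
V = J·q̇ = [1.2018, -0.8065, 0.3082, -0.1298, 0.9734, -0.3266]

1.2018 -0.8065 0.3082 -0.1298 0.9734 -0.3266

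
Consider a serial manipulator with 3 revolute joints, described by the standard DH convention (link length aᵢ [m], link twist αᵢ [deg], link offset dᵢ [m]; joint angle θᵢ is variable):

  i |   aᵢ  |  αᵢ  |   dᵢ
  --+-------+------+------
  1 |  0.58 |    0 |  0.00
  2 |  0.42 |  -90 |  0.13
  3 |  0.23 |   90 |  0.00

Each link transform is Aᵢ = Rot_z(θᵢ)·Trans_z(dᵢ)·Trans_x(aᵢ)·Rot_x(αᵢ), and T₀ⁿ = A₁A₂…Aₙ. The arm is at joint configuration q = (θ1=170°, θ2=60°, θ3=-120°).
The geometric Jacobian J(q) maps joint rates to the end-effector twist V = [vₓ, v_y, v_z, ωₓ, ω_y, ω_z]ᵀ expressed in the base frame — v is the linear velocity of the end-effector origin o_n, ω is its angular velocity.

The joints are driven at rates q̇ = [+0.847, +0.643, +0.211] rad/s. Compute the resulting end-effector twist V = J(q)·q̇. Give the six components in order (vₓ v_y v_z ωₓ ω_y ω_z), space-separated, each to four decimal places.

o_n = [-0.7672, -0.1329, 0.3292]
J₁: ẑ×o_n = [0.1329, -0.7672, 0.0000], ω = ẑ
J2: z=[0.0000, 0.0000, 1.0000] o=[-0.5712, 0.1007, 0.0000] → [0.2336, -0.1961, 0.0000, 0.0000, 0.0000, 1.0000]
J3: z=[0.7660, -0.6428, 0.0000] o=[-0.8412, -0.2210, 0.1300] → [-0.1280, -0.1526, 0.1150, 0.7660, -0.6428, 0.0000]
V = J·q̇ = [0.2358, -0.8081, 0.0243, 0.1616, -0.1356, 1.4900]

0.2358 -0.8081 0.0243 0.1616 -0.1356 1.4900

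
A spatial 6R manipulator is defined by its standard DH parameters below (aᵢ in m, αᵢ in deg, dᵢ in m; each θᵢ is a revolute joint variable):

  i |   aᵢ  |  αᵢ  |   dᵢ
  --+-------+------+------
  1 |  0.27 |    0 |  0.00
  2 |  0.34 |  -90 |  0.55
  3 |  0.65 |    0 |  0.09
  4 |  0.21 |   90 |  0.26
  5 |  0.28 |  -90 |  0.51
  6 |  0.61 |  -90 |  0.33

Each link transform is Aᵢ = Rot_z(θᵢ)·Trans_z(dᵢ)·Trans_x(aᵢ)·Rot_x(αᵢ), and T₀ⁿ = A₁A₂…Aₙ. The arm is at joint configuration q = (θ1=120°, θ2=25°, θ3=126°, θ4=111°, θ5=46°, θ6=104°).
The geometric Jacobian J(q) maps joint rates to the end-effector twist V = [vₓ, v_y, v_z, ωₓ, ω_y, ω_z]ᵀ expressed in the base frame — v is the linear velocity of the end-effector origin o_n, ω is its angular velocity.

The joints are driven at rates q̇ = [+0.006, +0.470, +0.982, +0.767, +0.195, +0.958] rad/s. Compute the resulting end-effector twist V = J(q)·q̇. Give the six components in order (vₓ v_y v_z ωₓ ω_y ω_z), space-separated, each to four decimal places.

o_n = [-0.5148, -0.3236, 0.1229]
J₁: ẑ×o_n = [0.3236, -0.5148, 0.0000], ω = ẑ
J2: z=[0.0000, 0.0000, 1.0000] o=[-0.1350, 0.2338, 0.0000] → [0.5574, -0.3798, 0.0000, 0.0000, 0.0000, 1.0000]
J3: z=[-0.5736, -0.8192, 0.0000] o=[-0.4135, 0.4288, 0.5500] → [0.3498, -0.2450, 0.3486, -0.5736, -0.8192, 0.0000]
J4: z=[-0.5736, -0.8192, 0.0000] o=[-0.1522, 0.1360, 0.0241] → [-0.0809, 0.0567, -0.0335, -0.5736, -0.8192, 0.0000]
J5: z=[0.6870, -0.4810, -0.5446] o=[-0.2076, -0.1426, 0.2003] → [-0.0614, 0.2205, -0.2721, 0.6870, -0.4810, -0.5446]
J6: z=[-0.7194, -0.3443, -0.6033] o=[0.1140, -0.6137, 0.0856] → [0.1622, 0.4062, -0.4252, -0.7194, -0.3443, -0.6033]
V = J·q̇ = [0.6888, 0.0534, -0.1438, -1.5584, -1.8564, -0.2082]

0.6888 0.0534 -0.1438 -1.5584 -1.8564 -0.2082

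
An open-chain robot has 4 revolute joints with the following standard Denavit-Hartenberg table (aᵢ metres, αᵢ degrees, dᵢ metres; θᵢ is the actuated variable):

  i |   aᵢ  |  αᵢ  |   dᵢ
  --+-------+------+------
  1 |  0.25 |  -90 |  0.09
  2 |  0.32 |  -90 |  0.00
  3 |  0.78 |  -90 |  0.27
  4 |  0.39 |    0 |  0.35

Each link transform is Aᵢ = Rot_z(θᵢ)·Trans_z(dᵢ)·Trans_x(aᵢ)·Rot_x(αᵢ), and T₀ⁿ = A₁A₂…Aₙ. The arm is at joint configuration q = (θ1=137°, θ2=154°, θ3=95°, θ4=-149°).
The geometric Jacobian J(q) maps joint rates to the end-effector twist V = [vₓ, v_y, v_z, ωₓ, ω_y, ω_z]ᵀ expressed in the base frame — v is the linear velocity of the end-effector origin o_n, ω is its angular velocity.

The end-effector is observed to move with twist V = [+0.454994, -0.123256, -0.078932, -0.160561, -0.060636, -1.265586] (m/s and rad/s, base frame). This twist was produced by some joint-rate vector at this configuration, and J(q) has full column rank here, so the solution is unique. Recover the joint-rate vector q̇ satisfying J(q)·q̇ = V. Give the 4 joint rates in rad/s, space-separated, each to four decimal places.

o_n = [0.2058, 0.3735, 0.5428]
J₁: ẑ×o_n = [-0.3735, 0.2058, 0.0000], ω = ẑ
J2: z=[-0.6820, -0.7314, 0.0000] o=[-0.1828, 0.1705, 0.0900] → [-0.3312, 0.3088, 0.1457, -0.6820, -0.7314, 0.0000]
J3: z=[0.3206, -0.2990, 0.8988] o=[0.0275, -0.0257, -0.0503] → [-0.5361, -0.0299, 0.1813, 0.3206, -0.2990, 0.8988]
J4: z=[-0.7143, 0.5469, 0.4367] o=[0.5993, 0.5036, 0.2222] → [0.2321, 0.0571, 0.3081, -0.7143, 0.5469, 0.4367]
q̇ = J⁺·V = [-0.8710, 0.1630, -0.3880, -0.1050]

-0.8710 0.1630 -0.3880 -0.1050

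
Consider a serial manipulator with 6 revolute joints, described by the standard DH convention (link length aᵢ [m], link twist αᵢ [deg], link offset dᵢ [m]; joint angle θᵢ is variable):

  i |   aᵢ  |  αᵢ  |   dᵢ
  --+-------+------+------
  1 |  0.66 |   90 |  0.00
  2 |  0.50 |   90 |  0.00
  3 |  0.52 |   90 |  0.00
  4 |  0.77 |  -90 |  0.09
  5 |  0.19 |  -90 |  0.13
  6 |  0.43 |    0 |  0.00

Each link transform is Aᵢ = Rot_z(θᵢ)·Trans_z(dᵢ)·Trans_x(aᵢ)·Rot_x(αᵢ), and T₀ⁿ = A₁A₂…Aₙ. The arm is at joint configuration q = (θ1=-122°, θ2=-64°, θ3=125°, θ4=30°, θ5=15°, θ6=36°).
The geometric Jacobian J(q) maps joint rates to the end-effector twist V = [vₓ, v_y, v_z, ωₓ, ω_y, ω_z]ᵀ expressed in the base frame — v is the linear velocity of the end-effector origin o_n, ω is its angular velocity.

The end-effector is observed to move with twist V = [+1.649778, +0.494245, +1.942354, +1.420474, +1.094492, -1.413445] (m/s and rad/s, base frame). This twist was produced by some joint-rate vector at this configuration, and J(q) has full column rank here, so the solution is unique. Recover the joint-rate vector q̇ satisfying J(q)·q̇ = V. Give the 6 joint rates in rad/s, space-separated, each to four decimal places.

o_n = [-1.1295, 0.7641, 0.2262]
J₁: ẑ×o_n = [-0.7641, -1.1295, 0.0000], ω = ẑ
J2: z=[-0.8480, 0.5299, 0.0000] o=[-0.3497, -0.5597, 0.0000] → [0.1199, 0.1919, -0.7094, -0.8480, 0.5299, 0.0000]
J3: z=[0.4763, 0.7622, -0.4384] o=[-0.4659, -0.7456, -0.4494] → [1.1768, -0.0309, 1.2249, 0.4763, 0.7622, -0.4384]
J4: z=[-0.6767, -0.0006, -0.7362] o=[-0.7578, -0.4090, -0.1813] → [0.8635, 0.5495, -0.7941, -0.6767, -0.0006, -0.7362]
J5: z=[0.6932, 0.3364, -0.6374] o=[-1.0098, 0.3161, -0.0726] → [0.3861, -0.1308, 0.3509, 0.6932, 0.3364, -0.6374]
J6: z=[0.7179, -0.2432, 0.6523] o=[-0.9319, 0.5327, -0.0775] → [-0.2249, -0.3470, 0.1181, 0.7179, -0.2432, 0.6523]
q̇ = J⁺·V = [-0.8400, 0.0710, 0.9890, -0.5920, 0.8910, -0.0120]

-0.8400 0.0710 0.9890 -0.5920 0.8910 -0.0120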